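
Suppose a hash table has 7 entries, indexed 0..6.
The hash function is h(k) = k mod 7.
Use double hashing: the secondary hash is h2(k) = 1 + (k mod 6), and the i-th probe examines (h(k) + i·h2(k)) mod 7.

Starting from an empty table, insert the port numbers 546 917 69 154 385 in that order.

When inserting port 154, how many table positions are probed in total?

Insert 546: h=0, slot 0 empty => index 0.
Insert 917: h=0, h2=6, slot 0 occupied => index 6.
Insert 69: h=6, h2=4, slot 6 occupied => index 3.
Insert 154: h=0, h2=5, slot 0 occupied => index 5.
Insert 385: h=0, h2=2, slot 0 occupied => index 2.
Table: [546, -, 385, 69, -, 154, 917]

2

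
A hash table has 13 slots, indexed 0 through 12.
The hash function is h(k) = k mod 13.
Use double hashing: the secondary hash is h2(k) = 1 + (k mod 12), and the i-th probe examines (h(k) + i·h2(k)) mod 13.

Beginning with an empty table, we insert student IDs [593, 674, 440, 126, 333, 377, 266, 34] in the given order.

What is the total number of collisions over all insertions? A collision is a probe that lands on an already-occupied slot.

4

593 hashes to 8; slot 8 is free -> place at 8.
674 hashes to 11; slot 11 is free -> place at 11.
440 hashes to 11, h2=9; 11 taken -> place at 7.
126 hashes to 9; slot 9 is free -> place at 9.
333 hashes to 8, h2=10; 8 taken -> place at 5.
377 hashes to 0; slot 0 is free -> place at 0.
266 hashes to 6; slot 6 is free -> place at 6.
34 hashes to 8, h2=11; 8,6 taken -> place at 4.
Table: [377, ., ., ., 34, 333, 266, 440, 593, 126, ., 674, .]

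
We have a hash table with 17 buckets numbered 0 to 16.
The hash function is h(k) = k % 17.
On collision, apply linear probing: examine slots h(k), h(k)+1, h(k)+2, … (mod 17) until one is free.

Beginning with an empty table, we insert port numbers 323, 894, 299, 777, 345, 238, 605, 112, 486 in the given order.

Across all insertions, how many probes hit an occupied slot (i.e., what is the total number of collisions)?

323 hashes to 0; slot 0 is free -> place at 0.
894 hashes to 10; slot 10 is free -> place at 10.
299 hashes to 10; 10 taken -> place at 11.
777 hashes to 12; slot 12 is free -> place at 12.
345 hashes to 5; slot 5 is free -> place at 5.
238 hashes to 0; 0 taken -> place at 1.
605 hashes to 10; 10,11,12 taken -> place at 13.
112 hashes to 10; 10,11,12,13 taken -> place at 14.
486 hashes to 10; 10,11,12,13,14 taken -> place at 15.
Table: [323, 238, ∅, ∅, ∅, 345, ∅, ∅, ∅, ∅, 894, 299, 777, 605, 112, 486, ∅]

14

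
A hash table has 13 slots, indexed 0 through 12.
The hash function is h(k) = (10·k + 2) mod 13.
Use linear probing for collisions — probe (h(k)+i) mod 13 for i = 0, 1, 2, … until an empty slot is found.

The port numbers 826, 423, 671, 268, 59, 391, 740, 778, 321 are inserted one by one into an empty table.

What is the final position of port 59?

9

826: h=7 -> slot 7
423: h=7, probe 7,8 -> slot 8
671: h=4 -> slot 4
268: h=4, probe 4,5 -> slot 5
59: h=7, probe 7,8,9 -> slot 9
391: h=12 -> slot 12
740: h=5, probe 5,6 -> slot 6
778: h=8, probe 8,9,10 -> slot 10
321: h=1 -> slot 1
Table: [∅, 321, ∅, ∅, 671, 268, 740, 826, 423, 59, 778, ∅, 391]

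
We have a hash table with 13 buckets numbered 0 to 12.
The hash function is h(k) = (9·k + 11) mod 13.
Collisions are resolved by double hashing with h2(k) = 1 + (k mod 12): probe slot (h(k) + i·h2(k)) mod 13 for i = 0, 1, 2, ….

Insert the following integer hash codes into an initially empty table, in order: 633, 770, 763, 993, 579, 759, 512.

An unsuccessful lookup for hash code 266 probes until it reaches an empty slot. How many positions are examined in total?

2

633: h=1 -> slot 1
770: h=12 -> slot 12
763: h=1, h2=8, probe 1,9 -> slot 9
993: h=4 -> slot 4
579: h=9, h2=4, probe 9,0 -> slot 0
759: h=4, h2=4, probe 4,8 -> slot 8
512: h=4, h2=9, probe 4,0,9,5 -> slot 5
Table: [579, 633, —, —, 993, 512, —, —, 759, 763, —, —, 770]
Lookup 266: h=0, h2=3, probe 0,3 → slot 3 empty, not found.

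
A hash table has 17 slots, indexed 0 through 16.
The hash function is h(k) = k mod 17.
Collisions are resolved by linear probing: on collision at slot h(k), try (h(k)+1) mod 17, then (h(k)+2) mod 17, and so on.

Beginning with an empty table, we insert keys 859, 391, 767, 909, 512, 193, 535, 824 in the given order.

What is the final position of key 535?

10

Insert 859: h=9, slot 9 empty => index 9.
Insert 391: h=0, slot 0 empty => index 0.
Insert 767: h=2, slot 2 empty => index 2.
Insert 909: h=8, slot 8 empty => index 8.
Insert 512: h=2, slot 2 occupied => index 3.
Insert 193: h=6, slot 6 empty => index 6.
Insert 535: h=8, slots 8,9 occupied => index 10.
Insert 824: h=8, slots 8,9,10 occupied => index 11.
Table: [391, ., 767, 512, ., ., 193, ., 909, 859, 535, 824, ., ., ., ., .]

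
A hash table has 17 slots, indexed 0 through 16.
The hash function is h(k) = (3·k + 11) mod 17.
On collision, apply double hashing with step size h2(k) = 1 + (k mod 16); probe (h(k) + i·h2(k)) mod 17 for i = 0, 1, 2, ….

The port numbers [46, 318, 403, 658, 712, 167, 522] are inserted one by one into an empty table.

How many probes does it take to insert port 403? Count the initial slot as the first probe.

2

46: h=13 => slot 13
318: h=13, h2=15, probe 13,11 => slot 11
403: h=13, h2=4, probe 13,0 => slot 0
658: h=13, h2=3, probe 13,16 => slot 16
712: h=5 => slot 5
167: h=2 => slot 2
522: h=13, h2=11, probe 13,7 => slot 7
Table: [403, —, 167, —, —, 712, —, 522, —, —, —, 318, —, 46, —, —, 658]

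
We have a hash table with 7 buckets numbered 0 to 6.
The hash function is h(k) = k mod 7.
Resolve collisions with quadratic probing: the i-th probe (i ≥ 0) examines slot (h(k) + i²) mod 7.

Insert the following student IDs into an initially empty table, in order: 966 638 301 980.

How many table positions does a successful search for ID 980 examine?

4

966 hashes to 0; slot 0 is free → place at 0.
638 hashes to 1; slot 1 is free → place at 1.
301 hashes to 0; 0,1 taken → place at 4.
980 hashes to 0; 0,1,4 taken → place at 2.
Table: [966, 638, 980, —, 301, —, —]
Lookup 980: h=0, probe 0,1,4,2 → found at 2.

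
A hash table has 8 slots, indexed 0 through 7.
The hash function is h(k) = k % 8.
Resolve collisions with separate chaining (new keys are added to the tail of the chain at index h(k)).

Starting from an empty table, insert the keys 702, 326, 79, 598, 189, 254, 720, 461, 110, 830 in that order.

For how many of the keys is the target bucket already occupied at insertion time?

6

Insert 702: h=6, bucket 6 empty → new chain.
Insert 326: h=6, bucket 6 nonempty → append to chain.
Insert 79: h=7, bucket 7 empty → new chain.
Insert 598: h=6, bucket 6 nonempty → append to chain.
Insert 189: h=5, bucket 5 empty → new chain.
Insert 254: h=6, bucket 6 nonempty → append to chain.
Insert 720: h=0, bucket 0 empty → new chain.
Insert 461: h=5, bucket 5 nonempty → append to chain.
Insert 110: h=6, bucket 6 nonempty → append to chain.
Insert 830: h=6, bucket 6 nonempty → append to chain.
Final buckets:
0: 720
1: .
2: .
3: .
4: .
5: 189 -> 461
6: 702 -> 326 -> 598 -> 254 -> 110 -> 830
7: 79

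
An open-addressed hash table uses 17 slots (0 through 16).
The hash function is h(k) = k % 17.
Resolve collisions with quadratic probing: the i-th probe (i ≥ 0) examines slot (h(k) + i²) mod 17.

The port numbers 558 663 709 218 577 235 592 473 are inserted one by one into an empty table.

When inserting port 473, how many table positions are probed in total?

5

558 hashes to 14; slot 14 is free -> place at 14.
663 hashes to 0; slot 0 is free -> place at 0.
709 hashes to 12; slot 12 is free -> place at 12.
218 hashes to 14; 14 taken -> place at 15.
577 hashes to 16; slot 16 is free -> place at 16.
235 hashes to 14; 14,15 taken -> place at 1.
592 hashes to 14; 14,15,1 taken -> place at 6.
473 hashes to 14; 14,15,1,6 taken -> place at 13.
Table: [663, 235, —, —, —, —, 592, —, —, —, —, —, 709, 473, 558, 218, 577]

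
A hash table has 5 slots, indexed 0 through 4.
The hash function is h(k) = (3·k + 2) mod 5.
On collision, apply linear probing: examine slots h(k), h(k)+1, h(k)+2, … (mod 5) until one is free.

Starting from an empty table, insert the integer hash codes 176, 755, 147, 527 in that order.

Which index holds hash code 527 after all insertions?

176: h=0 -> slot 0
755: h=2 -> slot 2
147: h=3 -> slot 3
527: h=3, probe 3,4 -> slot 4
Table: [176, -, 755, 147, 527]

4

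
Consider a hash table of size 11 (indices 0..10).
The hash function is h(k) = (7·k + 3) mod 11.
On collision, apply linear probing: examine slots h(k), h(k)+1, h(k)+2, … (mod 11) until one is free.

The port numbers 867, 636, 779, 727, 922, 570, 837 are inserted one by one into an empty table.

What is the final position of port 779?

2

Insert 867: h=0, slot 0 empty => index 0.
Insert 636: h=0, slot 0 occupied => index 1.
Insert 779: h=0, slots 0,1 occupied => index 2.
Insert 727: h=10, slot 10 empty => index 10.
Insert 922: h=0, slots 0,1,2 occupied => index 3.
Insert 570: h=0, slots 0,1,2,3 occupied => index 4.
Insert 837: h=10, slots 10,0,1,2,3,4 occupied => index 5.
Table: [867, 636, 779, 922, 570, 837, _, _, _, _, 727]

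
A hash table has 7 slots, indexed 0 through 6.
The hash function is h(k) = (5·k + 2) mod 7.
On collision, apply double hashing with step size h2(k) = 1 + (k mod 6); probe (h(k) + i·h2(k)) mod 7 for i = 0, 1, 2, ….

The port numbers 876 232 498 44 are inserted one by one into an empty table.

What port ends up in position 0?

876

876 hashes to 0; slot 0 is free => place at 0.
232 hashes to 0, h2=5; 0 taken => place at 5.
498 hashes to 0, h2=1; 0 taken => place at 1.
44 hashes to 5, h2=3; 5,1 taken => place at 4.
Table: [876, 498, —, —, 44, 232, —]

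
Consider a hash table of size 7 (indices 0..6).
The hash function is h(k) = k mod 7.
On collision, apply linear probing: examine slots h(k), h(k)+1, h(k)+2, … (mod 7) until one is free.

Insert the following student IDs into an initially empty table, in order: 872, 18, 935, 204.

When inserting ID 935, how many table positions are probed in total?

3

872: h=4 -> slot 4
18: h=4, probe 4,5 -> slot 5
935: h=4, probe 4,5,6 -> slot 6
204: h=1 -> slot 1
Table: [_, 204, _, _, 872, 18, 935]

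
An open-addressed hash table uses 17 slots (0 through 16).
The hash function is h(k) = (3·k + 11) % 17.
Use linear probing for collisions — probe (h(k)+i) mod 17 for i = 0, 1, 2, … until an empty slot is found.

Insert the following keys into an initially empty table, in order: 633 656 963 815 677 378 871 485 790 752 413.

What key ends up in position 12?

633 hashes to 6; slot 6 is free → place at 6.
656 hashes to 7; slot 7 is free → place at 7.
963 hashes to 10; slot 10 is free → place at 10.
815 hashes to 8; slot 8 is free → place at 8.
677 hashes to 2; slot 2 is free → place at 2.
378 hashes to 6; 6,7,8 taken → place at 9.
871 hashes to 6; 6,7,8,9,10 taken → place at 11.
485 hashes to 4; slot 4 is free → place at 4.
790 hashes to 1; slot 1 is free → place at 1.
752 hashes to 6; 6,7,8,9,10,11 taken → place at 12.
413 hashes to 9; 9,10,11,12 taken → place at 13.
Table: [_, 790, 677, _, 485, _, 633, 656, 815, 378, 963, 871, 752, 413, _, _, _]

752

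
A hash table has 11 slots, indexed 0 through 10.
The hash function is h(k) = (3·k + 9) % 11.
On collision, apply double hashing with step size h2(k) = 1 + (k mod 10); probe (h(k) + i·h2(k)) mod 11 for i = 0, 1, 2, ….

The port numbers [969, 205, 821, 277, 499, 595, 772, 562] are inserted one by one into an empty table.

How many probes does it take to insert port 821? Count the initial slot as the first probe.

969: h=1 => slot 1
205: h=8 => slot 8
821: h=8, h2=2, probe 8,10 => slot 10
277: h=4 => slot 4
499: h=10, h2=10, probe 10,9 => slot 9
595: h=1, h2=6, probe 1,7 => slot 7
772: h=4, h2=3, probe 4,7,10,2 => slot 2
562: h=1, h2=3, probe 1,4,7,10,2,5 => slot 5
Table: [∅, 969, 772, ∅, 277, 562, ∅, 595, 205, 499, 821]

2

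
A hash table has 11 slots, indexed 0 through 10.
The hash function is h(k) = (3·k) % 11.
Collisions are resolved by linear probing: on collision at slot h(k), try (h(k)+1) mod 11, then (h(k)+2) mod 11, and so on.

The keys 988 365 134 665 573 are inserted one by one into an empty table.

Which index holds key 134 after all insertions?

Insert 988: h=5, slot 5 empty -> index 5.
Insert 365: h=6, slot 6 empty -> index 6.
Insert 134: h=6, slot 6 occupied -> index 7.
Insert 665: h=4, slot 4 empty -> index 4.
Insert 573: h=3, slot 3 empty -> index 3.
Table: [., ., ., 573, 665, 988, 365, 134, ., ., .]

7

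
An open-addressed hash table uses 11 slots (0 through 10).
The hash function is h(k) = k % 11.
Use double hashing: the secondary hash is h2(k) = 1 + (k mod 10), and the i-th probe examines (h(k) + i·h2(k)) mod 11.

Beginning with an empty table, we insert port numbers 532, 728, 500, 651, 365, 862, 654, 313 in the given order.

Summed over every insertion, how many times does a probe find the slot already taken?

6

Insert 532: h=4, slot 4 empty -> index 4.
Insert 728: h=2, slot 2 empty -> index 2.
Insert 500: h=5, slot 5 empty -> index 5.
Insert 651: h=2, h2=2, slots 2,4 occupied -> index 6.
Insert 365: h=2, h2=6, slot 2 occupied -> index 8.
Insert 862: h=4, h2=3, slot 4 occupied -> index 7.
Insert 654: h=5, h2=5, slot 5 occupied -> index 10.
Insert 313: h=5, h2=4, slot 5 occupied -> index 9.
Table: [., ., 728, ., 532, 500, 651, 862, 365, 313, 654]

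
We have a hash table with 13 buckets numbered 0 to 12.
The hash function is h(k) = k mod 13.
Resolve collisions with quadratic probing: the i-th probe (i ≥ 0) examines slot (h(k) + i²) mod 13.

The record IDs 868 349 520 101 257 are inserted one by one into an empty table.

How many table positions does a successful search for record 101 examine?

Insert 868: h=10, slot 10 empty => index 10.
Insert 349: h=11, slot 11 empty => index 11.
Insert 520: h=0, slot 0 empty => index 0.
Insert 101: h=10, slots 10,11 occupied => index 1.
Insert 257: h=10, slots 10,11,1 occupied => index 6.
Table: [520, 101, ., ., ., ., 257, ., ., ., 868, 349, .]
Lookup 101: h=10, probe 10,11,1 → found at 1.

3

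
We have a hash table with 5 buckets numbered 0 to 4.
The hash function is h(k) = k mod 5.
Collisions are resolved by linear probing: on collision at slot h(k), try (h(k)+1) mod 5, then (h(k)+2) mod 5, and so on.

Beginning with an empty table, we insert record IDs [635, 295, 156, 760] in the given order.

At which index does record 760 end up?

Insert 635: h=0, slot 0 empty → index 0.
Insert 295: h=0, slot 0 occupied → index 1.
Insert 156: h=1, slot 1 occupied → index 2.
Insert 760: h=0, slots 0,1,2 occupied → index 3.
Table: [635, 295, 156, 760, _]

3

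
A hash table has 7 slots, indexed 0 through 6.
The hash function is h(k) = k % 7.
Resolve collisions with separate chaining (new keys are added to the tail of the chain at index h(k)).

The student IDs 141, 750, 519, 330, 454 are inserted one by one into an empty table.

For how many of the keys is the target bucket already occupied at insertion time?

141 -> bucket 1
750 -> bucket 1 (collision)
519 -> bucket 1 (collision)
330 -> bucket 1 (collision)
454 -> bucket 6
Final buckets:
0: .
1: 141 -> 750 -> 519 -> 330
2: .
3: .
4: .
5: .
6: 454

3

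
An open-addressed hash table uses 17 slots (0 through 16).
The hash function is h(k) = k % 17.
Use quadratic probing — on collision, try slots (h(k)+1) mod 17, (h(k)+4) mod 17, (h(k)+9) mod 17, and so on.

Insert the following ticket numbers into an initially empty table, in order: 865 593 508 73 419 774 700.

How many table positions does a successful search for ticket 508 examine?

Insert 865: h=15, slot 15 empty => index 15.
Insert 593: h=15, slot 15 occupied => index 16.
Insert 508: h=15, slots 15,16 occupied => index 2.
Insert 73: h=5, slot 5 empty => index 5.
Insert 419: h=11, slot 11 empty => index 11.
Insert 774: h=9, slot 9 empty => index 9.
Insert 700: h=3, slot 3 empty => index 3.
Table: [∅, ∅, 508, 700, ∅, 73, ∅, ∅, ∅, 774, ∅, 419, ∅, ∅, ∅, 865, 593]
Lookup 508: h=15, probe 15,16,2 → found at 2.

3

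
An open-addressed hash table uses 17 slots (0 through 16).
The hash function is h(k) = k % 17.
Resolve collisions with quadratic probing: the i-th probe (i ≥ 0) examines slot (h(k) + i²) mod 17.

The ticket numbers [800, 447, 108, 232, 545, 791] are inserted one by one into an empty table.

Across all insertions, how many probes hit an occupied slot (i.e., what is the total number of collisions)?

1

Insert 800: h=1, slot 1 empty => index 1.
Insert 447: h=5, slot 5 empty => index 5.
Insert 108: h=6, slot 6 empty => index 6.
Insert 232: h=11, slot 11 empty => index 11.
Insert 545: h=1, slot 1 occupied => index 2.
Insert 791: h=9, slot 9 empty => index 9.
Table: [_, 800, 545, _, _, 447, 108, _, _, 791, _, 232, _, _, _, _, _]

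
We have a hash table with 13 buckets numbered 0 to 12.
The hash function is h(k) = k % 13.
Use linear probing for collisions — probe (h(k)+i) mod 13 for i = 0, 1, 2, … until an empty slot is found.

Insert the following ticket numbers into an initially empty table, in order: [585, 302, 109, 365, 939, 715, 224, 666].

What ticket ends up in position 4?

939

585 hashes to 0; slot 0 is free → place at 0.
302 hashes to 3; slot 3 is free → place at 3.
109 hashes to 5; slot 5 is free → place at 5.
365 hashes to 1; slot 1 is free → place at 1.
939 hashes to 3; 3 taken → place at 4.
715 hashes to 0; 0,1 taken → place at 2.
224 hashes to 3; 3,4,5 taken → place at 6.
666 hashes to 3; 3,4,5,6 taken → place at 7.
Table: [585, 365, 715, 302, 939, 109, 224, 666, ∅, ∅, ∅, ∅, ∅]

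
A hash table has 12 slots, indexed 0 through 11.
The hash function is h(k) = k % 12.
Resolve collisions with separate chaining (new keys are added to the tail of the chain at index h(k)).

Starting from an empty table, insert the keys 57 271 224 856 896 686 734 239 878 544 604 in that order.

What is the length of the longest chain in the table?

Insert 57: h=9, bucket 9 empty → new chain.
Insert 271: h=7, bucket 7 empty → new chain.
Insert 224: h=8, bucket 8 empty → new chain.
Insert 856: h=4, bucket 4 empty → new chain.
Insert 896: h=8, bucket 8 nonempty → append to chain.
Insert 686: h=2, bucket 2 empty → new chain.
Insert 734: h=2, bucket 2 nonempty → append to chain.
Insert 239: h=11, bucket 11 empty → new chain.
Insert 878: h=2, bucket 2 nonempty → append to chain.
Insert 544: h=4, bucket 4 nonempty → append to chain.
Insert 604: h=4, bucket 4 nonempty → append to chain.
Final buckets:
0: _
1: _
2: 686 -> 734 -> 878
3: _
4: 856 -> 544 -> 604
5: _
6: _
7: 271
8: 224 -> 896
9: 57
10: _
11: 239

3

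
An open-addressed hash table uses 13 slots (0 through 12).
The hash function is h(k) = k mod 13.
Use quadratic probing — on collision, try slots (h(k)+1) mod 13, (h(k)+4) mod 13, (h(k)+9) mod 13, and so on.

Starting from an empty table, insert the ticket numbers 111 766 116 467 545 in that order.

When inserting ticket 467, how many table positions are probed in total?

111 hashes to 7; slot 7 is free => place at 7.
766 hashes to 12; slot 12 is free => place at 12.
116 hashes to 12; 12 taken => place at 0.
467 hashes to 12; 12,0 taken => place at 3.
545 hashes to 12; 12,0,3 taken => place at 8.
Table: [116, ., ., 467, ., ., ., 111, 545, ., ., ., 766]

3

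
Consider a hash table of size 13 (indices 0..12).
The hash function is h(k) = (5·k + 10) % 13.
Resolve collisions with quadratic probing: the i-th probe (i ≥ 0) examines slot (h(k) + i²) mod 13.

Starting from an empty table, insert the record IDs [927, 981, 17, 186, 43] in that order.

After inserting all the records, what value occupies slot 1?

927 hashes to 4; slot 4 is free → place at 4.
981 hashes to 1; slot 1 is free → place at 1.
17 hashes to 4; 4 taken → place at 5.
186 hashes to 4; 4,5 taken → place at 8.
43 hashes to 4; 4,5,8 taken → place at 0.
Table: [43, 981, _, _, 927, 17, _, _, 186, _, _, _, _]

981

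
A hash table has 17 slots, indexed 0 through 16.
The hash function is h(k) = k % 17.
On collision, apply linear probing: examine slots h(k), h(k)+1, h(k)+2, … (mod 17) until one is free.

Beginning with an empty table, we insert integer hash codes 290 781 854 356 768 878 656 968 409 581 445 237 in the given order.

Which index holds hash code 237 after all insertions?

290 hashes to 1; slot 1 is free → place at 1.
781 hashes to 16; slot 16 is free → place at 16.
854 hashes to 4; slot 4 is free → place at 4.
356 hashes to 16; 16 taken → place at 0.
768 hashes to 3; slot 3 is free → place at 3.
878 hashes to 11; slot 11 is free → place at 11.
656 hashes to 10; slot 10 is free → place at 10.
968 hashes to 16; 16,0,1 taken → place at 2.
409 hashes to 1; 1,2,3,4 taken → place at 5.
581 hashes to 3; 3,4,5 taken → place at 6.
445 hashes to 3; 3,4,5,6 taken → place at 7.
237 hashes to 16; 16,0,1,2,3,4,5,6,7 taken → place at 8.
Table: [356, 290, 968, 768, 854, 409, 581, 445, 237, _, 656, 878, _, _, _, _, 781]

8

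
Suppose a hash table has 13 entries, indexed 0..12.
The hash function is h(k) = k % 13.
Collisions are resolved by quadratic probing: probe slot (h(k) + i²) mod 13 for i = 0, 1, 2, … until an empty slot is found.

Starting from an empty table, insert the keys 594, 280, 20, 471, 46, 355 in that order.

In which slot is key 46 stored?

Insert 594: h=9, slot 9 empty → index 9.
Insert 280: h=7, slot 7 empty → index 7.
Insert 20: h=7, slot 7 occupied → index 8.
Insert 471: h=3, slot 3 empty → index 3.
Insert 46: h=7, slots 7,8 occupied → index 11.
Insert 355: h=4, slot 4 empty → index 4.
Table: [., ., ., 471, 355, ., ., 280, 20, 594, ., 46, .]

11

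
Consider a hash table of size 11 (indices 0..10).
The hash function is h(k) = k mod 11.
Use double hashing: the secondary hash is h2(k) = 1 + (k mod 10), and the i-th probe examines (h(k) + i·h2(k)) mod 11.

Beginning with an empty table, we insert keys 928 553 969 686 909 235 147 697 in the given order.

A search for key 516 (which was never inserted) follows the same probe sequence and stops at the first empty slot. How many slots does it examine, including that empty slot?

3

928 hashes to 4; slot 4 is free → place at 4.
553 hashes to 3; slot 3 is free → place at 3.
969 hashes to 1; slot 1 is free → place at 1.
686 hashes to 4, h2=7; 4 taken → place at 0.
909 hashes to 7; slot 7 is free → place at 7.
235 hashes to 4, h2=6; 4 taken → place at 10.
147 hashes to 4, h2=8; 4,1 taken → place at 9.
697 hashes to 4, h2=8; 4,1,9 taken → place at 6.
Table: [686, 969, -, 553, 928, -, 697, 909, -, 147, 235]
Lookup 516: h=10, h2=7, probe 10,6,2 → slot 2 empty, not found.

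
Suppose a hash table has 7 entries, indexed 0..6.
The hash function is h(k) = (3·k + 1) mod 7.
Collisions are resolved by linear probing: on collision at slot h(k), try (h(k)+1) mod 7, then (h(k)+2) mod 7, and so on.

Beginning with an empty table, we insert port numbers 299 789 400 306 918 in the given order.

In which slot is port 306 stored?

299 hashes to 2; slot 2 is free => place at 2.
789 hashes to 2; 2 taken => place at 3.
400 hashes to 4; slot 4 is free => place at 4.
306 hashes to 2; 2,3,4 taken => place at 5.
918 hashes to 4; 4,5 taken => place at 6.
Table: [∅, ∅, 299, 789, 400, 306, 918]

5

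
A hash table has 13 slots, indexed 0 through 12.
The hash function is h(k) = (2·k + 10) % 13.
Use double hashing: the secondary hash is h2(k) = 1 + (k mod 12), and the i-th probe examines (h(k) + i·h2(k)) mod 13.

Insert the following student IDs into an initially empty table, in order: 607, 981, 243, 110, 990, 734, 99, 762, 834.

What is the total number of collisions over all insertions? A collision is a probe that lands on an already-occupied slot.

607: h=2 => slot 2
981: h=9 => slot 9
243: h=2, h2=4, probe 2,6 => slot 6
110: h=9, h2=3, probe 9,12 => slot 12
990: h=1 => slot 1
734: h=9, h2=3, probe 9,12,2,5 => slot 5
99: h=0 => slot 0
762: h=0, h2=7, probe 0,7 => slot 7
834: h=1, h2=7, probe 1,8 => slot 8
Table: [99, 990, 607, ∅, ∅, 734, 243, 762, 834, 981, ∅, ∅, 110]

7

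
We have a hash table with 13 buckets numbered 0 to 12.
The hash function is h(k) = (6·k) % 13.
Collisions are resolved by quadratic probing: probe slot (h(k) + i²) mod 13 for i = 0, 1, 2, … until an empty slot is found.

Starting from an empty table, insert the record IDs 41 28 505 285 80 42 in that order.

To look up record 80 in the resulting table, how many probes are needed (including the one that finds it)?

41: h=12 → slot 12
28: h=12, probe 12,0 → slot 0
505: h=1 → slot 1
285: h=7 → slot 7
80: h=12, probe 12,0,3 → slot 3
42: h=5 → slot 5
Table: [28, 505, -, 80, -, 42, -, 285, -, -, -, -, 41]
Lookup 80: h=12, probe 12,0,3 → found at 3.

3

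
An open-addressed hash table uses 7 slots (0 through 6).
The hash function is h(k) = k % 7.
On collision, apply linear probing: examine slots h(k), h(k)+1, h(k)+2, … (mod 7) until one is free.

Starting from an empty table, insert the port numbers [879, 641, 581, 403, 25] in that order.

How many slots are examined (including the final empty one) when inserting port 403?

3

Insert 879: h=4, slot 4 empty → index 4.
Insert 641: h=4, slot 4 occupied → index 5.
Insert 581: h=0, slot 0 empty → index 0.
Insert 403: h=4, slots 4,5 occupied → index 6.
Insert 25: h=4, slots 4,5,6,0 occupied → index 1.
Table: [581, 25, ∅, ∅, 879, 641, 403]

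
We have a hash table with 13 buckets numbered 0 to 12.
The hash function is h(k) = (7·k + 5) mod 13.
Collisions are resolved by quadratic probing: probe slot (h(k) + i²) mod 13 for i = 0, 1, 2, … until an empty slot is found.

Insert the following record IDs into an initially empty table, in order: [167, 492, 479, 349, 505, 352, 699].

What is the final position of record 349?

0

167: h=4 → slot 4
492: h=4, probe 4,5 → slot 5
479: h=4, probe 4,5,8 → slot 8
349: h=4, probe 4,5,8,0 → slot 0
505: h=4, probe 4,5,8,0,7 → slot 7
352: h=12 → slot 12
699: h=10 → slot 10
Table: [349, —, —, —, 167, 492, —, 505, 479, —, 699, —, 352]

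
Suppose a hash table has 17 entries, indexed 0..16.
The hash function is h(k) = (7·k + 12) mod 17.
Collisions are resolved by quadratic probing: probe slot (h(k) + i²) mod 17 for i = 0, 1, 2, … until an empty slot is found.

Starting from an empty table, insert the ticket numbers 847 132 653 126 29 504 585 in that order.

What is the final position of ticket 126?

847 hashes to 8; slot 8 is free -> place at 8.
132 hashes to 1; slot 1 is free -> place at 1.
653 hashes to 10; slot 10 is free -> place at 10.
126 hashes to 10; 10 taken -> place at 11.
29 hashes to 11; 11 taken -> place at 12.
504 hashes to 4; slot 4 is free -> place at 4.
585 hashes to 10; 10,11 taken -> place at 14.
Table: [., 132, ., ., 504, ., ., ., 847, ., 653, 126, 29, ., 585, ., .]

11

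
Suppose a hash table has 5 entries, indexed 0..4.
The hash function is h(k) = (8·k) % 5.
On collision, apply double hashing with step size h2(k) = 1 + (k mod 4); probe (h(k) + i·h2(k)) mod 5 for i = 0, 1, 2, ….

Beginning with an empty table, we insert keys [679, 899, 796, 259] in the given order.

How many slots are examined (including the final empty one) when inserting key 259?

3

Insert 679: h=2, slot 2 empty => index 2.
Insert 899: h=2, h2=4, slot 2 occupied => index 1.
Insert 796: h=3, slot 3 empty => index 3.
Insert 259: h=2, h2=4, slots 2,1 occupied => index 0.
Table: [259, 899, 679, 796, _]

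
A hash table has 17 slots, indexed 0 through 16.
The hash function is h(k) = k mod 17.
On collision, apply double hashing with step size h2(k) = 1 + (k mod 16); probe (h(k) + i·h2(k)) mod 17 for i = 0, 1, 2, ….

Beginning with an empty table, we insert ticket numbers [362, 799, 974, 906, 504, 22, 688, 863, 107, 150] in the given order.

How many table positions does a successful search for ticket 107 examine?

362 hashes to 5; slot 5 is free -> place at 5.
799 hashes to 0; slot 0 is free -> place at 0.
974 hashes to 5, h2=15; 5 taken -> place at 3.
906 hashes to 5, h2=11; 5 taken -> place at 16.
504 hashes to 11; slot 11 is free -> place at 11.
22 hashes to 5, h2=7; 5 taken -> place at 12.
688 hashes to 8; slot 8 is free -> place at 8.
863 hashes to 13; slot 13 is free -> place at 13.
107 hashes to 5, h2=12; 5,0,12 taken -> place at 7.
150 hashes to 14; slot 14 is free -> place at 14.
Table: [799, -, -, 974, -, 362, -, 107, 688, -, -, 504, 22, 863, 150, -, 906]
Lookup 107: h=5, h2=12, probe 5,0,12,7 → found at 7.

4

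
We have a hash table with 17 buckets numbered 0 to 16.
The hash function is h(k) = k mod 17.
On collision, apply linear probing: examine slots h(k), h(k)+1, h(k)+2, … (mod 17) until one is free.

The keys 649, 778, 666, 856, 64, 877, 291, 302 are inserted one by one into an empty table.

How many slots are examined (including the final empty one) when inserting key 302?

649 hashes to 3; slot 3 is free → place at 3.
778 hashes to 13; slot 13 is free → place at 13.
666 hashes to 3; 3 taken → place at 4.
856 hashes to 6; slot 6 is free → place at 6.
64 hashes to 13; 13 taken → place at 14.
877 hashes to 10; slot 10 is free → place at 10.
291 hashes to 2; slot 2 is free → place at 2.
302 hashes to 13; 13,14 taken → place at 15.
Table: [∅, ∅, 291, 649, 666, ∅, 856, ∅, ∅, ∅, 877, ∅, ∅, 778, 64, 302, ∅]

3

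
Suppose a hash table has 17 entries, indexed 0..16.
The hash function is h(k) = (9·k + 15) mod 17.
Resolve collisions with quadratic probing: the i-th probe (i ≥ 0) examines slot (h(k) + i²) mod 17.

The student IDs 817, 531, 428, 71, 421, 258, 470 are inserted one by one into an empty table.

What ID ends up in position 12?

817: h=7 → slot 7
531: h=0 → slot 0
428: h=8 → slot 8
71: h=8, probe 8,9 → slot 9
421: h=13 → slot 13
258: h=8, probe 8,9,12 → slot 12
470: h=12, probe 12,13,16 → slot 16
Table: [531, _, _, _, _, _, _, 817, 428, 71, _, _, 258, 421, _, _, 470]

258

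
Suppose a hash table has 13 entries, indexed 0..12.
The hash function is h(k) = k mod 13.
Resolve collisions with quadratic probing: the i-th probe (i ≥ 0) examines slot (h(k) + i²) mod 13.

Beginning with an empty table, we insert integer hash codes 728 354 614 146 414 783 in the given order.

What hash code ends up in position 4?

614

728: h=0 => slot 0
354: h=3 => slot 3
614: h=3, probe 3,4 => slot 4
146: h=3, probe 3,4,7 => slot 7
414: h=11 => slot 11
783: h=3, probe 3,4,7,12 => slot 12
Table: [728, ∅, ∅, 354, 614, ∅, ∅, 146, ∅, ∅, ∅, 414, 783]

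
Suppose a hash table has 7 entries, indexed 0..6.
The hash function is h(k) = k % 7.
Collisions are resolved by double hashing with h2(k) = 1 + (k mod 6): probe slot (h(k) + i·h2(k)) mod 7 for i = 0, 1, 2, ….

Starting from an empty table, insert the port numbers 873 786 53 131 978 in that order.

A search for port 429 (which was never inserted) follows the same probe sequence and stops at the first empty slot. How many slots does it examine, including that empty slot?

4

Insert 873: h=5, slot 5 empty → index 5.
Insert 786: h=2, slot 2 empty → index 2.
Insert 53: h=4, slot 4 empty → index 4.
Insert 131: h=5, h2=6, slots 5,4 occupied → index 3.
Insert 978: h=5, h2=1, slot 5 occupied → index 6.
Table: [∅, ∅, 786, 131, 53, 873, 978]
Lookup 429: h=2, h2=4, probe 2,6,3,0 → slot 0 empty, not found.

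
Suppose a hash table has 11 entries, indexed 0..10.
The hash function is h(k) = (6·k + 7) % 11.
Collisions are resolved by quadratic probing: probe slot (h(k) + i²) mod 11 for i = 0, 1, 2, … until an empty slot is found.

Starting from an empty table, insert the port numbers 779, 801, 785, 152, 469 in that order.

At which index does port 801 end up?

7

779: h=6 -> slot 6
801: h=6, probe 6,7 -> slot 7
785: h=9 -> slot 9
152: h=6, probe 6,7,10 -> slot 10
469: h=5 -> slot 5
Table: [., ., ., ., ., 469, 779, 801, ., 785, 152]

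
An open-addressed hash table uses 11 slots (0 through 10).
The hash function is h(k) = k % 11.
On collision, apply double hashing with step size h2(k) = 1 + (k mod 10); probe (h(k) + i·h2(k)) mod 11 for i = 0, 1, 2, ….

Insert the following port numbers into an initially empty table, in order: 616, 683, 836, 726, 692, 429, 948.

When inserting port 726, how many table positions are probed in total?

616 hashes to 0; slot 0 is free => place at 0.
683 hashes to 1; slot 1 is free => place at 1.
836 hashes to 0, h2=7; 0 taken => place at 7.
726 hashes to 0, h2=7; 0,7 taken => place at 3.
692 hashes to 10; slot 10 is free => place at 10.
429 hashes to 0, h2=10; 0,10 taken => place at 9.
948 hashes to 2; slot 2 is free => place at 2.
Table: [616, 683, 948, 726, —, —, —, 836, —, 429, 692]

3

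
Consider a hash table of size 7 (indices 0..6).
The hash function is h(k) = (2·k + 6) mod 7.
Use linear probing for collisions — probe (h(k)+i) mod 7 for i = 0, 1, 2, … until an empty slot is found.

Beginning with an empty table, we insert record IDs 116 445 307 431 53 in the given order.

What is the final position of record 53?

116 hashes to 0; slot 0 is free -> place at 0.
445 hashes to 0; 0 taken -> place at 1.
307 hashes to 4; slot 4 is free -> place at 4.
431 hashes to 0; 0,1 taken -> place at 2.
53 hashes to 0; 0,1,2 taken -> place at 3.
Table: [116, 445, 431, 53, 307, _, _]

3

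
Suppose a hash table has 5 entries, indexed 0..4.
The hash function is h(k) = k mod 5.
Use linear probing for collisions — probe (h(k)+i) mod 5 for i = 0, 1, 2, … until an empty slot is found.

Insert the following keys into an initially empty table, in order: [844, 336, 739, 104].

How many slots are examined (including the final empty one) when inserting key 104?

4

Insert 844: h=4, slot 4 empty -> index 4.
Insert 336: h=1, slot 1 empty -> index 1.
Insert 739: h=4, slot 4 occupied -> index 0.
Insert 104: h=4, slots 4,0,1 occupied -> index 2.
Table: [739, 336, 104, ∅, 844]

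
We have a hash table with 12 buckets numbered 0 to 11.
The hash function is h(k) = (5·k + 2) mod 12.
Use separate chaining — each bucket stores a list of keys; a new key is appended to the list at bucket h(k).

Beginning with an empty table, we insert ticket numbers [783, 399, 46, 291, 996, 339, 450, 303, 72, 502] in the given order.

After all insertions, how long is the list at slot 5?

783 -> bucket 5
399 -> bucket 5 (collision)
46 -> bucket 4
291 -> bucket 5 (collision)
996 -> bucket 2
339 -> bucket 5 (collision)
450 -> bucket 8
303 -> bucket 5 (collision)
72 -> bucket 2 (collision)
502 -> bucket 4 (collision)
Final buckets:
0: _
1: _
2: 996 -> 72
3: _
4: 46 -> 502
5: 783 -> 399 -> 291 -> 339 -> 303
6: _
7: _
8: 450
9: _
10: _
11: _

5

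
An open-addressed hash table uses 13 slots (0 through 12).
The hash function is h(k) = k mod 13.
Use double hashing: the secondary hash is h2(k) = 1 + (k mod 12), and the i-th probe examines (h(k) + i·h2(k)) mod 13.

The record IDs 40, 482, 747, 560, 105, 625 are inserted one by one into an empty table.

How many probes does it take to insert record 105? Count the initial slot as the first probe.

40: h=1 → slot 1
482: h=1, h2=3, probe 1,4 → slot 4
747: h=6 → slot 6
560: h=1, h2=9, probe 1,10 → slot 10
105: h=1, h2=10, probe 1,11 → slot 11
625: h=1, h2=2, probe 1,3 → slot 3
Table: [-, 40, -, 625, 482, -, 747, -, -, -, 560, 105, -]

2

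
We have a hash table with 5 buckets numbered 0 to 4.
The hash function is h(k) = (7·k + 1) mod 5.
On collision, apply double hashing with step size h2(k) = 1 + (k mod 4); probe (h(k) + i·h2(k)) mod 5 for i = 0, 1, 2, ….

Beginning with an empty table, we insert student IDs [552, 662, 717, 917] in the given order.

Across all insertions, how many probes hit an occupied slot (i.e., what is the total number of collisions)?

552: h=0 => slot 0
662: h=0, h2=3, probe 0,3 => slot 3
717: h=0, h2=2, probe 0,2 => slot 2
917: h=0, h2=2, probe 0,2,4 => slot 4
Table: [552, ., 717, 662, 917]

4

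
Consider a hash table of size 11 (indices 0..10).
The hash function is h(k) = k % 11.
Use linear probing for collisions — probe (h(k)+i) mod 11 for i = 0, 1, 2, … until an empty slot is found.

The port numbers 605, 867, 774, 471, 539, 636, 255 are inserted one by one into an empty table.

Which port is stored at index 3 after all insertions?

255

605 hashes to 0; slot 0 is free → place at 0.
867 hashes to 9; slot 9 is free → place at 9.
774 hashes to 4; slot 4 is free → place at 4.
471 hashes to 9; 9 taken → place at 10.
539 hashes to 0; 0 taken → place at 1.
636 hashes to 9; 9,10,0,1 taken → place at 2.
255 hashes to 2; 2 taken → place at 3.
Table: [605, 539, 636, 255, 774, -, -, -, -, 867, 471]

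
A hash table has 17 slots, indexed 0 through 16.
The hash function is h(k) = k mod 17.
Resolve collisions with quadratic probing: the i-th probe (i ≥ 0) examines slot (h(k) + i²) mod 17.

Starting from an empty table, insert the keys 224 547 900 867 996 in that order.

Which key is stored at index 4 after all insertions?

547

224 hashes to 3; slot 3 is free => place at 3.
547 hashes to 3; 3 taken => place at 4.
900 hashes to 16; slot 16 is free => place at 16.
867 hashes to 0; slot 0 is free => place at 0.
996 hashes to 10; slot 10 is free => place at 10.
Table: [867, -, -, 224, 547, -, -, -, -, -, 996, -, -, -, -, -, 900]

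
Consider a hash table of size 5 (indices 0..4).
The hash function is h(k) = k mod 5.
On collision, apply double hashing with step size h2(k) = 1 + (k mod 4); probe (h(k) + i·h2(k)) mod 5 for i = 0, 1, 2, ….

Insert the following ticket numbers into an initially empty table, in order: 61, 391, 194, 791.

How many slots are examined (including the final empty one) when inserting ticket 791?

4

Insert 61: h=1, slot 1 empty → index 1.
Insert 391: h=1, h2=4, slot 1 occupied → index 0.
Insert 194: h=4, slot 4 empty → index 4.
Insert 791: h=1, h2=4, slots 1,0,4 occupied → index 3.
Table: [391, 61, _, 791, 194]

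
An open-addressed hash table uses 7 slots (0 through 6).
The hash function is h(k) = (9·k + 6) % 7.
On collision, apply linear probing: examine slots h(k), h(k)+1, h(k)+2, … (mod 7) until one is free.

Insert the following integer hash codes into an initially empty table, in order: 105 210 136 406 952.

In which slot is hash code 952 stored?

2

105 hashes to 6; slot 6 is free → place at 6.
210 hashes to 6; 6 taken → place at 0.
136 hashes to 5; slot 5 is free → place at 5.
406 hashes to 6; 6,0 taken → place at 1.
952 hashes to 6; 6,0,1 taken → place at 2.
Table: [210, 406, 952, -, -, 136, 105]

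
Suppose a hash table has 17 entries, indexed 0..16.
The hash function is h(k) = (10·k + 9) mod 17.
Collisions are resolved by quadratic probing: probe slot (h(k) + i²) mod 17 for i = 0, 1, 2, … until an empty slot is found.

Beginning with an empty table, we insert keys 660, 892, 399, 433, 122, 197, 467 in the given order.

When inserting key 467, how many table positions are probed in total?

Insert 660: h=13, slot 13 empty → index 13.
Insert 892: h=4, slot 4 empty → index 4.
Insert 399: h=4, slot 4 occupied → index 5.
Insert 433: h=4, slots 4,5 occupied → index 8.
Insert 122: h=5, slot 5 occupied → index 6.
Insert 197: h=7, slot 7 empty → index 7.
Insert 467: h=4, slots 4,5,8,13 occupied → index 3.
Table: [., ., ., 467, 892, 399, 122, 197, 433, ., ., ., ., 660, ., ., .]

5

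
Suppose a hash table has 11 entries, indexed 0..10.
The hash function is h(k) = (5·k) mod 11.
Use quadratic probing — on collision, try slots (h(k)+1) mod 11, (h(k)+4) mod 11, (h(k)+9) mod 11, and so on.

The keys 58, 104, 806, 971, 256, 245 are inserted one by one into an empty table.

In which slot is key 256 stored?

2

58 hashes to 4; slot 4 is free -> place at 4.
104 hashes to 3; slot 3 is free -> place at 3.
806 hashes to 4; 4 taken -> place at 5.
971 hashes to 4; 4,5 taken -> place at 8.
256 hashes to 4; 4,5,8 taken -> place at 2.
245 hashes to 4; 4,5,8,2 taken -> place at 9.
Table: [∅, ∅, 256, 104, 58, 806, ∅, ∅, 971, 245, ∅]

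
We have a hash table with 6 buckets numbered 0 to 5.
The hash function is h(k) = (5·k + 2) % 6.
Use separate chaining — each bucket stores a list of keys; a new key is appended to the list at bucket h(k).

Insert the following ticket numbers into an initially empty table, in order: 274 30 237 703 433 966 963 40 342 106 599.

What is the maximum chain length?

3

274 -> bucket 4
30 -> bucket 2
237 -> bucket 5
703 -> bucket 1
433 -> bucket 1 (collision)
966 -> bucket 2 (collision)
963 -> bucket 5 (collision)
40 -> bucket 4 (collision)
342 -> bucket 2 (collision)
106 -> bucket 4 (collision)
599 -> bucket 3
Final buckets:
0: ∅
1: 703 -> 433
2: 30 -> 966 -> 342
3: 599
4: 274 -> 40 -> 106
5: 237 -> 963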